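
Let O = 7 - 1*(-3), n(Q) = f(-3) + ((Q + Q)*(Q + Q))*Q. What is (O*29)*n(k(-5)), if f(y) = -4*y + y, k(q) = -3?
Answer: -28710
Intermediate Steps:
f(y) = -3*y
n(Q) = 9 + 4*Q³ (n(Q) = -3*(-3) + ((Q + Q)*(Q + Q))*Q = 9 + ((2*Q)*(2*Q))*Q = 9 + (4*Q²)*Q = 9 + 4*Q³)
O = 10 (O = 7 + 3 = 10)
(O*29)*n(k(-5)) = (10*29)*(9 + 4*(-3)³) = 290*(9 + 4*(-27)) = 290*(9 - 108) = 290*(-99) = -28710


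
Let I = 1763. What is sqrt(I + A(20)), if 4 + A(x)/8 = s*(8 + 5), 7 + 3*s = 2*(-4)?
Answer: sqrt(1211) ≈ 34.799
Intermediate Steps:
s = -5 (s = -7/3 + (2*(-4))/3 = -7/3 + (1/3)*(-8) = -7/3 - 8/3 = -5)
A(x) = -552 (A(x) = -32 + 8*(-5*(8 + 5)) = -32 + 8*(-5*13) = -32 + 8*(-65) = -32 - 520 = -552)
sqrt(I + A(20)) = sqrt(1763 - 552) = sqrt(1211)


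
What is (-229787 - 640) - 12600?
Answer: -243027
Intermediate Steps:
(-229787 - 640) - 12600 = -230427 - 12600 = -243027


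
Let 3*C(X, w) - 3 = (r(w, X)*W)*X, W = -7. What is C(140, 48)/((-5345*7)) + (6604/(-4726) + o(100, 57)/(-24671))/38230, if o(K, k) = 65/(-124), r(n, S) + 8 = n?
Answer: 2166276174918897787/6204023840705444040 ≈ 0.34917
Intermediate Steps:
r(n, S) = -8 + n
o(K, k) = -65/124 (o(K, k) = 65*(-1/124) = -65/124)
C(X, w) = 1 + X*(56 - 7*w)/3 (C(X, w) = 1 + (((-8 + w)*(-7))*X)/3 = 1 + ((56 - 7*w)*X)/3 = 1 + (X*(56 - 7*w))/3 = 1 + X*(56 - 7*w)/3)
C(140, 48)/((-5345*7)) + (6604/(-4726) + o(100, 57)/(-24671))/38230 = (1 - 7/3*140*(-8 + 48))/((-5345*7)) + (6604/(-4726) - 65/124/(-24671))/38230 = (1 - 7/3*140*40)/(-37415) + (6604*(-1/4726) - 65/124*(-1/24671))*(1/38230) = (1 - 39200/3)*(-1/37415) + (-3302/2363 + 65/3059204)*(1/38230) = -39197/3*(-1/37415) - 10101338013/7228899052*1/38230 = 39197/112245 - 10101338013/276360810757960 = 2166276174918897787/6204023840705444040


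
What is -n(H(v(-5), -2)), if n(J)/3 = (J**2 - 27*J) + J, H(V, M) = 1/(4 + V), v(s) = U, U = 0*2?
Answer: 309/16 ≈ 19.313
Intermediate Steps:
U = 0
v(s) = 0
n(J) = -78*J + 3*J**2 (n(J) = 3*((J**2 - 27*J) + J) = 3*(J**2 - 26*J) = -78*J + 3*J**2)
-n(H(v(-5), -2)) = -3*(-26 + 1/(4 + 0))/(4 + 0) = -3*(-26 + 1/4)/4 = -3*(-103)/(4*4) = -1*(-309/16) = 309/16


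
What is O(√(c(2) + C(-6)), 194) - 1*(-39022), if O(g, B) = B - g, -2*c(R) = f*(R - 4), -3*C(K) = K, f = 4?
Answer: 39216 - √6 ≈ 39214.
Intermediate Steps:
C(K) = -K/3
c(R) = 8 - 2*R (c(R) = -2*(R - 4) = -2*(-4 + R) = -(-16 + 4*R)/2 = 8 - 2*R)
O(√(c(2) + C(-6)), 194) - 1*(-39022) = (194 - √((8 - 2*2) - ⅓*(-6))) - 1*(-39022) = (194 - √((8 - 4) + 2)) + 39022 = (194 - √(4 + 2)) + 39022 = (194 - √6) + 39022 = 39216 - √6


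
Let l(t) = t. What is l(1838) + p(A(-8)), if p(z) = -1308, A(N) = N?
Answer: 530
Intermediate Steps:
l(1838) + p(A(-8)) = 1838 - 1308 = 530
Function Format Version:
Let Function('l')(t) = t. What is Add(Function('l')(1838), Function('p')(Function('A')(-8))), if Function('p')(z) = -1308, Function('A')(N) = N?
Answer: 530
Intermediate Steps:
Add(Function('l')(1838), Function('p')(Function('A')(-8))) = Add(1838, -1308) = 530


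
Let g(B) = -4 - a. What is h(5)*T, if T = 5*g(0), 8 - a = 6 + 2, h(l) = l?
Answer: -100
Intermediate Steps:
a = 0 (a = 8 - (6 + 2) = 8 - 1*8 = 8 - 8 = 0)
g(B) = -4 (g(B) = -4 - 1*0 = -4 + 0 = -4)
T = -20 (T = 5*(-4) = -20)
h(5)*T = 5*(-20) = -100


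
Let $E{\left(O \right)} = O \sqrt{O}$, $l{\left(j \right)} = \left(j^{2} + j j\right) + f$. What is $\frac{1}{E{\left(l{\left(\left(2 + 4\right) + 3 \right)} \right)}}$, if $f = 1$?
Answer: $\frac{\sqrt{163}}{26569} \approx 0.00048053$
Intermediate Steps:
$l{\left(j \right)} = 1 + 2 j^{2}$ ($l{\left(j \right)} = \left(j^{2} + j j\right) + 1 = \left(j^{2} + j^{2}\right) + 1 = 2 j^{2} + 1 = 1 + 2 j^{2}$)
$E{\left(O \right)} = O^{\frac{3}{2}}$
$\frac{1}{E{\left(l{\left(\left(2 + 4\right) + 3 \right)} \right)}} = \frac{1}{\left(1 + 2 \left(\left(2 + 4\right) + 3\right)^{2}\right)^{\frac{3}{2}}} = \frac{1}{\left(1 + 2 \left(6 + 3\right)^{2}\right)^{\frac{3}{2}}} = \frac{1}{\left(1 + 2 \cdot 9^{2}\right)^{\frac{3}{2}}} = \frac{1}{\left(1 + 2 \cdot 81\right)^{\frac{3}{2}}} = \frac{1}{\left(1 + 162\right)^{\frac{3}{2}}} = \frac{1}{163^{\frac{3}{2}}} = \frac{1}{163 \sqrt{163}} = \frac{\sqrt{163}}{26569}$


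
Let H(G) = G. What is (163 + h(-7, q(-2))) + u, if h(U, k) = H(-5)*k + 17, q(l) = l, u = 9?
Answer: 199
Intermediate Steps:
h(U, k) = 17 - 5*k (h(U, k) = -5*k + 17 = 17 - 5*k)
(163 + h(-7, q(-2))) + u = (163 + (17 - 5*(-2))) + 9 = (163 + (17 + 10)) + 9 = (163 + 27) + 9 = 190 + 9 = 199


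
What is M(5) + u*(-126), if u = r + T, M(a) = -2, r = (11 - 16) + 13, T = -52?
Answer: 5542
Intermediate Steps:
r = 8 (r = -5 + 13 = 8)
u = -44 (u = 8 - 52 = -44)
M(5) + u*(-126) = -2 - 44*(-126) = -2 + 5544 = 5542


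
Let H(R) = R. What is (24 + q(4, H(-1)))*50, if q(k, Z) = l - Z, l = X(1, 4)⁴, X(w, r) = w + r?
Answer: 32500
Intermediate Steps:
X(w, r) = r + w
l = 625 (l = (4 + 1)⁴ = 5⁴ = 625)
q(k, Z) = 625 - Z
(24 + q(4, H(-1)))*50 = (24 + (625 - 1*(-1)))*50 = (24 + (625 + 1))*50 = (24 + 626)*50 = 650*50 = 32500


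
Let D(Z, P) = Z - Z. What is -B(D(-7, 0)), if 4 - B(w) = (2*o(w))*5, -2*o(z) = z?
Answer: -4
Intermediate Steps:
o(z) = -z/2
D(Z, P) = 0
B(w) = 4 + 5*w (B(w) = 4 - 2*(-w/2)*5 = 4 - (-w)*5 = 4 - (-5)*w = 4 + 5*w)
-B(D(-7, 0)) = -(4 + 5*0) = -(4 + 0) = -1*4 = -4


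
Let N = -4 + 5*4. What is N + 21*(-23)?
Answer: -467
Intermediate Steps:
N = 16 (N = -4 + 20 = 16)
N + 21*(-23) = 16 + 21*(-23) = 16 - 483 = -467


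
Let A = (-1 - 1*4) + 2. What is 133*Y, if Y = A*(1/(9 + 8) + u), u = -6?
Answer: 40299/17 ≈ 2370.5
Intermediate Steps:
A = -3 (A = (-1 - 4) + 2 = -5 + 2 = -3)
Y = 303/17 (Y = -3*(1/(9 + 8) - 6) = -3*(1/17 - 6) = -3*(-101/17) = 303/17 ≈ 17.824)
133*Y = 133*(303/17) = 40299/17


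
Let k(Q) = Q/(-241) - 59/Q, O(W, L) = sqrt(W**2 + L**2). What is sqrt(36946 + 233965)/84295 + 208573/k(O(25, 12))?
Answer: -50266093*sqrt(769)/14988 + sqrt(270911)/84295 ≈ -93003.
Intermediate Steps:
O(W, L) = sqrt(L**2 + W**2)
k(Q) = -59/Q - Q/241 (k(Q) = Q*(-1/241) - 59/Q = -Q/241 - 59/Q = -59/Q - Q/241)
sqrt(36946 + 233965)/84295 + 208573/k(O(25, 12)) = sqrt(36946 + 233965)/84295 + 208573/(-59/sqrt(12**2 + 25**2) - sqrt(12**2 + 25**2)/241) = sqrt(270911)*(1/84295) + 208573/(-59/sqrt(144 + 625) - sqrt(144 + 625)/241) = sqrt(270911)/84295 + 208573/(-59*sqrt(769)/769 - sqrt(769)/241) = sqrt(270911)/84295 + 208573/((-14988*sqrt(769)/185329)) = sqrt(270911)/84295 + 208573*(-241*sqrt(769)/14988) = sqrt(270911)/84295 - 50266093*sqrt(769)/14988 = -50266093*sqrt(769)/14988 + sqrt(270911)/84295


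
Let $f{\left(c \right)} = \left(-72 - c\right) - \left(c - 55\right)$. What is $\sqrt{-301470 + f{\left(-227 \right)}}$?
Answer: $i \sqrt{301033} \approx 548.67 i$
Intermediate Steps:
$f{\left(c \right)} = -17 - 2 c$ ($f{\left(c \right)} = \left(-72 - c\right) - \left(-55 + c\right) = -17 - 2 c$)
$\sqrt{-301470 + f{\left(-227 \right)}} = \sqrt{-301470 - -437} = \sqrt{-301470 + \left(-17 + 454\right)} = \sqrt{-301470 + 437} = \sqrt{-301033} = i \sqrt{301033}$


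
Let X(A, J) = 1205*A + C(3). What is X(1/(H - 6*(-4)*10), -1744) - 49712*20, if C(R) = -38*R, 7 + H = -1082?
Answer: -844207751/849 ≈ -9.9436e+5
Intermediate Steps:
H = -1089 (H = -7 - 1082 = -1089)
X(A, J) = -114 + 1205*A (X(A, J) = 1205*A - 38*3 = 1205*A - 114 = -114 + 1205*A)
X(1/(H - 6*(-4)*10), -1744) - 49712*20 = (-114 + 1205/(-1089 - 6*(-4)*10)) - 49712*20 = (-114 + 1205/(-1089 + 24*10)) - 994240 = (-114 + 1205/(-1089 + 240)) - 994240 = (-114 + 1205/(-849)) - 994240 = (-114 + 1205*(-1/849)) - 994240 = (-114 - 1205/849) - 994240 = -97991/849 - 994240 = -844207751/849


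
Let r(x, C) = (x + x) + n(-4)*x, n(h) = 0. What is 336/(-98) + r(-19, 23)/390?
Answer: -4813/1365 ≈ -3.5260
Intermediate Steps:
r(x, C) = 2*x (r(x, C) = (x + x) + 0*x = 2*x + 0 = 2*x)
336/(-98) + r(-19, 23)/390 = 336/(-98) + (2*(-19))/390 = 336*(-1/98) - 38*1/390 = -24/7 - 19/195 = -4813/1365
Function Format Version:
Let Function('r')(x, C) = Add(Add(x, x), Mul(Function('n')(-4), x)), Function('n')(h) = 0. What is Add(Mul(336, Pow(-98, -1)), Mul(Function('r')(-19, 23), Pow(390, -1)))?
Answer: Rational(-4813, 1365) ≈ -3.5260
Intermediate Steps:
Function('r')(x, C) = Mul(2, x) (Function('r')(x, C) = Add(Add(x, x), Mul(0, x)) = Add(Mul(2, x), 0) = Mul(2, x))
Add(Mul(336, Pow(-98, -1)), Mul(Function('r')(-19, 23), Pow(390, -1))) = Add(Mul(336, Pow(-98, -1)), Mul(Mul(2, -19), Pow(390, -1))) = Add(Mul(336, Rational(-1, 98)), Mul(-38, Rational(1, 390))) = Add(Rational(-24, 7), Rational(-19, 195)) = Rational(-4813, 1365)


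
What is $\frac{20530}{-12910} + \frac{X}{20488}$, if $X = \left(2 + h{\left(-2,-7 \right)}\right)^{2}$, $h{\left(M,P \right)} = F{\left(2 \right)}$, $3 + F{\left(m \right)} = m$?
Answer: $- \frac{42060573}{26450008} \approx -1.5902$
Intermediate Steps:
$F{\left(m \right)} = -3 + m$
$h{\left(M,P \right)} = -1$ ($h{\left(M,P \right)} = -3 + 2 = -1$)
$X = 1$ ($X = \left(2 - 1\right)^{2} = 1^{2} = 1$)
$\frac{20530}{-12910} + \frac{X}{20488} = \frac{20530}{-12910} + 1 \cdot \frac{1}{20488} = 20530 \left(- \frac{1}{12910}\right) + 1 \cdot \frac{1}{20488} = - \frac{2053}{1291} + \frac{1}{20488} = - \frac{42060573}{26450008}$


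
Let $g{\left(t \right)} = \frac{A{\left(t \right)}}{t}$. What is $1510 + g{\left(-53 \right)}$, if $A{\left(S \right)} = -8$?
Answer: $\frac{80038}{53} \approx 1510.2$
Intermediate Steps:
$g{\left(t \right)} = - \frac{8}{t}$
$1510 + g{\left(-53 \right)} = 1510 - \frac{8}{-53} = 1510 - - \frac{8}{53} = 1510 + \frac{8}{53} = \frac{80038}{53}$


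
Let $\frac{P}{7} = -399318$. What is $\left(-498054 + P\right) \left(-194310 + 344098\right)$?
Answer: $-493293824640$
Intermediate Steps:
$P = -2795226$ ($P = 7 \left(-399318\right) = -2795226$)
$\left(-498054 + P\right) \left(-194310 + 344098\right) = \left(-498054 - 2795226\right) \left(-194310 + 344098\right) = \left(-3293280\right) 149788 = -493293824640$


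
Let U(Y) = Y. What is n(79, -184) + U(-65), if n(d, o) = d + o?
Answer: -170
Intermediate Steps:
n(79, -184) + U(-65) = (79 - 184) - 65 = -105 - 65 = -170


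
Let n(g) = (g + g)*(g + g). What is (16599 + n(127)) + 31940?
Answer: 113055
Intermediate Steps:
n(g) = 4*g**2 (n(g) = (2*g)*(2*g) = 4*g**2)
(16599 + n(127)) + 31940 = (16599 + 4*127**2) + 31940 = (16599 + 4*16129) + 31940 = (16599 + 64516) + 31940 = 81115 + 31940 = 113055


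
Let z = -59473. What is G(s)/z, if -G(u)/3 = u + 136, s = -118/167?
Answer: 67782/9931991 ≈ 0.0068246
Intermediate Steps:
s = -118/167 (s = -118*1/167 = -118/167 ≈ -0.70659)
G(u) = -408 - 3*u (G(u) = -3*(u + 136) = -3*(136 + u) = -408 - 3*u)
G(s)/z = (-408 - 3*(-118/167))/(-59473) = (-408 + 354/167)*(-1/59473) = -67782/167*(-1/59473) = 67782/9931991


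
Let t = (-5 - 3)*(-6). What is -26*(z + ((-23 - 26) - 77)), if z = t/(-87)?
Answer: 95420/29 ≈ 3290.3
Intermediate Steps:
t = 48 (t = -8*(-6) = 48)
z = -16/29 (z = 48/(-87) = 48*(-1/87) = -16/29 ≈ -0.55172)
-26*(z + ((-23 - 26) - 77)) = -26*(-16/29 + ((-23 - 26) - 77)) = -26*(-16/29 + (-49 - 77)) = -26*(-16/29 - 126) = -26*(-3670/29) = 95420/29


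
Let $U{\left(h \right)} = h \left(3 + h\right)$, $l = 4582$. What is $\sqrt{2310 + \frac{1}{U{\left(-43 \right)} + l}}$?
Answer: $\frac{\sqrt{91742127542}}{6302} \approx 48.062$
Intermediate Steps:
$\sqrt{2310 + \frac{1}{U{\left(-43 \right)} + l}} = \sqrt{2310 + \frac{1}{- 43 \left(3 - 43\right) + 4582}} = \sqrt{2310 + \frac{1}{\left(-43\right) \left(-40\right) + 4582}} = \sqrt{2310 + \frac{1}{1720 + 4582}} = \sqrt{2310 + \frac{1}{6302}} = \sqrt{\frac{14557621}{6302}} = \frac{\sqrt{91742127542}}{6302}$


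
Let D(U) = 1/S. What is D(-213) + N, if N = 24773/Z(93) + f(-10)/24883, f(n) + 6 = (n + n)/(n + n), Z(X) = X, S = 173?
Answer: 106644028381/400342587 ≈ 266.38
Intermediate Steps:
f(n) = -5 (f(n) = -6 + (n + n)/(n + n) = -6 + (2*n)/((2*n)) = -6 + (2*n)*(1/(2*n)) = -6 + 1 = -5)
D(U) = 1/173
N = 616426094/2314119 (N = 24773/93 - 5/24883 = 616426094/2314119 ≈ 266.38)
D(-213) + N = 1/173 + 616426094/2314119 = 106644028381/400342587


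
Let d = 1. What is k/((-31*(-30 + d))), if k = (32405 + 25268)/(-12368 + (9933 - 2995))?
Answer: -57673/4881570 ≈ -0.011814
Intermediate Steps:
k = -57673/5430 (k = 57673/(-12368 + 6938) = 57673/(-5430) = 57673*(-1/5430) = -57673/5430 ≈ -10.621)
k/((-31*(-30 + d))) = -57673*(-1/(31*(-30 + 1)))/5430 = -57673/(5430*((-31*(-29)))) = -57673/5430/899 = -57673/5430*1/899 = -57673/4881570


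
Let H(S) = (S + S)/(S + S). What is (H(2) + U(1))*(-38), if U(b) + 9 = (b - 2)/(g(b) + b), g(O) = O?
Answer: 323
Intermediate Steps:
U(b) = -9 + (-2 + b)/(2*b) (U(b) = -9 + (b - 2)/(b + b) = -9 + (-2 + b)/((2*b)) = -9 + (-2 + b)*(1/(2*b)) = -9 + (-2 + b)/(2*b))
H(S) = 1 (H(S) = (2*S)/((2*S)) = (2*S)*(1/(2*S)) = 1)
(H(2) + U(1))*(-38) = (1 + (-17/2 - 1/1))*(-38) = (1 + (-17/2 - 1*1))*(-38) = (1 + (-17/2 - 1))*(-38) = (1 - 19/2)*(-38) = -17/2*(-38) = 323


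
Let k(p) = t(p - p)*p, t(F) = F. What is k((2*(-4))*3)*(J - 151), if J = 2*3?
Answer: 0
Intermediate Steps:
k(p) = 0 (k(p) = (p - p)*p = 0*p = 0)
J = 6
k((2*(-4))*3)*(J - 151) = 0*(6 - 151) = 0*(-145) = 0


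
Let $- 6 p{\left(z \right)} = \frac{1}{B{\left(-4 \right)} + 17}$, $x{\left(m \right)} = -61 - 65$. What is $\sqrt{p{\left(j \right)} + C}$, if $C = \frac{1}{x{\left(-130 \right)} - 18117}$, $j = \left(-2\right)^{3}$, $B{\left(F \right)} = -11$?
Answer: $\frac{i \sqrt{4116837}}{12162} \approx 0.16683 i$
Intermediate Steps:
$j = -8$
$x{\left(m \right)} = -126$
$p{\left(z \right)} = - \frac{1}{36}$ ($p{\left(z \right)} = - \frac{1}{6 \left(-11 + 17\right)} = - \frac{1}{6 \cdot 6} = \left(- \frac{1}{6}\right) \frac{1}{6} = - \frac{1}{36}$)
$C = - \frac{1}{18243}$ ($C = \frac{1}{-126 - 18117} = \frac{1}{-18243} = - \frac{1}{18243} \approx -5.4816 \cdot 10^{-5}$)
$\sqrt{p{\left(j \right)} + C} = \sqrt{- \frac{1}{36} - \frac{1}{18243}} = \sqrt{- \frac{677}{24324}} = \frac{i \sqrt{4116837}}{12162}$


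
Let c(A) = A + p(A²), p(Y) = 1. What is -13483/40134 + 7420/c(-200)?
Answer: -300477397/7986666 ≈ -37.622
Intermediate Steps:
c(A) = 1 + A (c(A) = A + 1 = 1 + A)
-13483/40134 + 7420/c(-200) = -13483/40134 + 7420/(1 - 200) = -13483*1/40134 + 7420/(-199) = -13483/40134 + 7420*(-1/199) = -13483/40134 - 7420/199 = -300477397/7986666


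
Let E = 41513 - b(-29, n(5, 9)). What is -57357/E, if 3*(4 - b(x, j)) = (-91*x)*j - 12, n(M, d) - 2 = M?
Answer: -172071/142988 ≈ -1.2034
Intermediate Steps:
n(M, d) = 2 + M
b(x, j) = 8 + 91*j*x/3 (b(x, j) = 4 - ((-91*x)*j - 12)/3 = 4 - (-91*j*x - 12)/3 = 4 - (-12 - 91*j*x)/3 = 4 + (4 + 91*j*x/3) = 8 + 91*j*x/3)
E = 142988/3 (E = 41513 - (8 + (91/3)*(2 + 5)*(-29)) = 41513 - (8 + (91/3)*7*(-29)) = 41513 - (8 - 18473/3) = 41513 - 1*(-18449/3) = 41513 + 18449/3 = 142988/3 ≈ 47663.)
-57357/E = -57357/142988/3 = -57357*3/142988 = -172071/142988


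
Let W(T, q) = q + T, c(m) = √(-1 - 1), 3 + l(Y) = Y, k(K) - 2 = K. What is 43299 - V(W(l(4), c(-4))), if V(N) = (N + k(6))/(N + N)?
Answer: 259783/6 + 4*I*√2/3 ≈ 43297.0 + 1.8856*I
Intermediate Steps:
k(K) = 2 + K
l(Y) = -3 + Y
c(m) = I*√2 (c(m) = √(-2) = I*√2)
W(T, q) = T + q
V(N) = (8 + N)/(2*N) (V(N) = (N + (2 + 6))/(N + N) = (N + 8)/((2*N)) = (8 + N)*(1/(2*N)) = (8 + N)/(2*N))
43299 - V(W(l(4), c(-4))) = 43299 - (8 + ((-3 + 4) + I*√2))/(2*((-3 + 4) + I*√2)) = 43299 - (8 + (1 + I*√2))/(2*(1 + I*√2)) = 43299 - (9 + I*√2)/(2*(1 + I*√2))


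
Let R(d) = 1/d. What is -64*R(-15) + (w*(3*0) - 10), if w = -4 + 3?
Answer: -86/15 ≈ -5.7333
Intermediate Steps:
w = -1
-64*R(-15) + (w*(3*0) - 10) = -64/(-15) + (-3*0 - 10) = -64*(-1/15) + (-1*0 - 10) = 64/15 + (0 - 10) = 64/15 - 10 = -86/15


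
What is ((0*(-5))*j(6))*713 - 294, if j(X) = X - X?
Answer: -294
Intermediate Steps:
j(X) = 0
((0*(-5))*j(6))*713 - 294 = ((0*(-5))*0)*713 - 294 = (0*0)*713 - 294 = 0*713 - 294 = 0 - 294 = -294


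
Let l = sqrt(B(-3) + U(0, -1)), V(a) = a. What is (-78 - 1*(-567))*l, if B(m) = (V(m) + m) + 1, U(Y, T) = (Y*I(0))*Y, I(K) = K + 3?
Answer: 489*I*sqrt(5) ≈ 1093.4*I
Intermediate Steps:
I(K) = 3 + K
U(Y, T) = 3*Y**2 (U(Y, T) = (Y*(3 + 0))*Y = (Y*3)*Y = (3*Y)*Y = 3*Y**2)
B(m) = 1 + 2*m (B(m) = (m + m) + 1 = 2*m + 1 = 1 + 2*m)
l = I*sqrt(5) (l = sqrt((1 + 2*(-3)) + 3*0**2) = sqrt((1 - 6) + 3*0) = sqrt(-5 + 0) = sqrt(-5) = I*sqrt(5) ≈ 2.2361*I)
(-78 - 1*(-567))*l = (-78 - 1*(-567))*(I*sqrt(5)) = (-78 + 567)*(I*sqrt(5)) = 489*(I*sqrt(5)) = 489*I*sqrt(5)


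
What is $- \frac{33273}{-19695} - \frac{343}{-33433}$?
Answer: $\frac{373057198}{219487645} \approx 1.6997$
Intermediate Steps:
$- \frac{33273}{-19695} - \frac{343}{-33433} = \left(-33273\right) \left(- \frac{1}{19695}\right) - - \frac{343}{33433} = \frac{11091}{6565} + \frac{343}{33433} = \frac{373057198}{219487645}$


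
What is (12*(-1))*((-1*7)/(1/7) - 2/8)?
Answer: 591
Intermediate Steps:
(12*(-1))*((-1*7)/(1/7) - 2/8) = -12*(-7/1/7 - 2*1/8) = -12*(-7*7 - 1/4) = -12*(-49 - 1/4) = -12*(-197/4) = 591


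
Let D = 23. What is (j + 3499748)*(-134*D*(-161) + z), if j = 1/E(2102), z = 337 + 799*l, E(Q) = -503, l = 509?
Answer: 1590021924274890/503 ≈ 3.1611e+12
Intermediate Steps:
z = 407028 (z = 337 + 799*509 = 337 + 406691 = 407028)
j = -1/503 (j = 1/(-503) = -1/503 ≈ -0.0019881)
(j + 3499748)*(-134*D*(-161) + z) = (-1/503 + 3499748)*(-134*23*(-161) + 407028) = 1760373243*(-3082*(-161) + 407028)/503 = 1760373243*(496202 + 407028)/503 = (1760373243/503)*903230 = 1590021924274890/503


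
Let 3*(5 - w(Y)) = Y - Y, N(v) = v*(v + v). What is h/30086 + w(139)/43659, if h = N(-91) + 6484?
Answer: 10268528/13403313 ≈ 0.76612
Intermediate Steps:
N(v) = 2*v**2 (N(v) = v*(2*v) = 2*v**2)
w(Y) = 5 (w(Y) = 5 - (Y - Y)/3 = 5 - 1/3*0 = 5 + 0 = 5)
h = 23046 (h = 2*(-91)**2 + 6484 = 2*8281 + 6484 = 16562 + 6484 = 23046)
h/30086 + w(139)/43659 = 23046/30086 + 5/43659 = 23046*(1/30086) + 5*(1/43659) = 11523/15043 + 5/43659 = 10268528/13403313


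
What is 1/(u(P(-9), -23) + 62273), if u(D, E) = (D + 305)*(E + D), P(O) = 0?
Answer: 1/55258 ≈ 1.8097e-5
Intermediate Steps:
u(D, E) = (305 + D)*(D + E)
1/(u(P(-9), -23) + 62273) = 1/((0² + 305*0 + 305*(-23) + 0*(-23)) + 62273) = 1/((0 + 0 - 7015 + 0) + 62273) = 1/(-7015 + 62273) = 1/55258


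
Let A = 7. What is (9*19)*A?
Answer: 1197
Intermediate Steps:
(9*19)*A = (9*19)*7 = 171*7 = 1197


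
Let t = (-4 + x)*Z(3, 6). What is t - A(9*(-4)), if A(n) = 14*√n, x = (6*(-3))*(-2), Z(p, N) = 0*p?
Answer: -84*I ≈ -84.0*I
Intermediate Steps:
Z(p, N) = 0
x = 36 (x = -18*(-2) = 36)
t = 0 (t = (-4 + 36)*0 = 32*0 = 0)
t - A(9*(-4)) = 0 - 14*√(9*(-4)) = 0 - 14*√(-36) = 0 - 14*6*I = 0 - 84*I = -84*I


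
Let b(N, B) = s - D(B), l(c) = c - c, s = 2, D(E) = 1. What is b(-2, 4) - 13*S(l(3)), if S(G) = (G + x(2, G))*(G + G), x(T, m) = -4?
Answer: 1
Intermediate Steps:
l(c) = 0
b(N, B) = 1 (b(N, B) = 2 - 1*1 = 2 - 1 = 1)
S(G) = 2*G*(-4 + G) (S(G) = (G - 4)*(G + G) = (-4 + G)*(2*G) = 2*G*(-4 + G))
b(-2, 4) - 13*S(l(3)) = 1 - 26*0*(-4 + 0) = 1 - 26*0*(-4) = 1 - 13*0 = 1 + 0 = 1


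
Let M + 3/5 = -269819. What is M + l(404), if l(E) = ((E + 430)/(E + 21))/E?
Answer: -23164012243/85850 ≈ -2.6982e+5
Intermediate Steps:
l(E) = (430 + E)/(E*(21 + E)) (l(E) = ((430 + E)/(21 + E))/E = (430 + E)/(E*(21 + E)))
M = -1349098/5 (M = -⅗ - 269819 = -1349098/5 ≈ -2.6982e+5)
M + l(404) = -1349098/5 + (430 + 404)/(404*(21 + 404)) = -1349098/5 + (1/404)*834/425 = -1349098/5 + (1/404)*(1/425)*834 = -1349098/5 + 417/85850 = -23164012243/85850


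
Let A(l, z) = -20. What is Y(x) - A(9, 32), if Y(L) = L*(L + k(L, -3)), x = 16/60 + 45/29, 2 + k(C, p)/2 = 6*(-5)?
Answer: -17611259/189225 ≈ -93.070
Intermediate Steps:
k(C, p) = -64 (k(C, p) = -4 + 2*(6*(-5)) = -4 + 2*(-30) = -4 - 60 = -64)
x = 791/435 (x = 16*(1/60) + 45*(1/29) = 4/15 + 45/29 = 791/435 ≈ 1.8184)
Y(L) = L*(-64 + L) (Y(L) = L*(L - 64) = L*(-64 + L))
Y(x) - A(9, 32) = 791*(-64 + 791/435)/435 - 1*(-20) = (791/435)*(-27049/435) + 20 = -21395759/189225 + 20 = -17611259/189225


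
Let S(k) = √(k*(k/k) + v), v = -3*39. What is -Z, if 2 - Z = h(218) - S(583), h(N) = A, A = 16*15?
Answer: 238 - √466 ≈ 216.41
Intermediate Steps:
v = -117
A = 240
h(N) = 240
S(k) = √(-117 + k) (S(k) = √(k*(k/k) - 117) = √(k*1 - 117) = √(k - 117) = √(-117 + k))
Z = -238 + √466 (Z = 2 - (240 - √(-117 + 583)) = 2 - (240 - √466) = 2 + (-240 + √466) = -238 + √466 ≈ -216.41)
-Z = -(-238 + √466) = 238 - √466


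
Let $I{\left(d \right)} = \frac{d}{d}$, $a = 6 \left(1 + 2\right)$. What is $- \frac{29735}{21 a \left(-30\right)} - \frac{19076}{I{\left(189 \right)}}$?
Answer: $- \frac{43258421}{2268} \approx -19073.0$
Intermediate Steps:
$a = 18$ ($a = 6 \cdot 3 = 18$)
$I{\left(d \right)} = 1$
$- \frac{29735}{21 a \left(-30\right)} - \frac{19076}{I{\left(189 \right)}} = - \frac{29735}{21 \cdot 18 \left(-30\right)} - \frac{19076}{1} = - \frac{29735}{378 \left(-30\right)} - 19076 = - \frac{29735}{-11340} - 19076 = \left(-29735\right) \left(- \frac{1}{11340}\right) - 19076 = \frac{5947}{2268} - 19076 = - \frac{43258421}{2268}$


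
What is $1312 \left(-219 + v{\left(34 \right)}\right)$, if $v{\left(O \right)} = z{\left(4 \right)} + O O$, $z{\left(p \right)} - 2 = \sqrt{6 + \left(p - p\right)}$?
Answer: $1231968 + 1312 \sqrt{6} \approx 1.2352 \cdot 10^{6}$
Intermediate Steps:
$z{\left(p \right)} = 2 + \sqrt{6}$ ($z{\left(p \right)} = 2 + \sqrt{6 + \left(p - p\right)} = 2 + \sqrt{6 + 0} = 2 + \sqrt{6}$)
$v{\left(O \right)} = 2 + \sqrt{6} + O^{2}$ ($v{\left(O \right)} = \left(2 + \sqrt{6}\right) + O O = \left(2 + \sqrt{6}\right) + O^{2} = 2 + \sqrt{6} + O^{2}$)
$1312 \left(-219 + v{\left(34 \right)}\right) = 1312 \left(-219 + \left(2 + \sqrt{6} + 34^{2}\right)\right) = 1312 \left(-219 + \left(2 + \sqrt{6} + 1156\right)\right) = 1312 \left(-219 + \left(1158 + \sqrt{6}\right)\right) = 1312 \left(939 + \sqrt{6}\right) = 1231968 + 1312 \sqrt{6}$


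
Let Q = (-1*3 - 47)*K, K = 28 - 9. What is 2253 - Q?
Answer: 3203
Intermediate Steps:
K = 19
Q = -950 (Q = (-1*3 - 47)*19 = (-3 - 47)*19 = -50*19 = -950)
2253 - Q = 2253 - 1*(-950) = 2253 + 950 = 3203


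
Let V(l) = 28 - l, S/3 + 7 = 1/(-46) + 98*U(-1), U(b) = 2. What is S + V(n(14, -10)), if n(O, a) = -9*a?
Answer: 23227/46 ≈ 504.93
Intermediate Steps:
S = 26079/46 (S = -21 + 3*(1/(-46) + 98*2) = -21 + 3*(-1/46 + 196) = -21 + 3*(9015/46) = -21 + 27045/46 = 26079/46 ≈ 566.93)
S + V(n(14, -10)) = 26079/46 + (28 - (-9)*(-10)) = 26079/46 + (28 - 1*90) = 26079/46 + (28 - 90) = 26079/46 - 62 = 23227/46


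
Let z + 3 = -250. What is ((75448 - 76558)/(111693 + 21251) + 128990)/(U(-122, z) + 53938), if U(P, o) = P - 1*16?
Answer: 342968909/143047744 ≈ 2.3976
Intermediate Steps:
z = -253 (z = -3 - 250 = -253)
U(P, o) = -16 + P (U(P, o) = P - 16 = -16 + P)
((75448 - 76558)/(111693 + 21251) + 128990)/(U(-122, z) + 53938) = ((75448 - 76558)/(111693 + 21251) + 128990)/((-16 - 122) + 53938) = (-1110/132944 + 128990)/(-138 + 53938) = (-1110*1/132944 + 128990)/53800 = (-555/66472 + 128990)*(1/53800) = (8574222725/66472)*(1/53800) = 342968909/143047744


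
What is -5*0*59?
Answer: 0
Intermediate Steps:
-5*0*59 = 0*59 = 0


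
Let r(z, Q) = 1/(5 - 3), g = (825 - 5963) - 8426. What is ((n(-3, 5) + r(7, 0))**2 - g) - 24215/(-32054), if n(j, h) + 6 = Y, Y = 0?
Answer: 871548609/64108 ≈ 13595.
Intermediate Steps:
n(j, h) = -6 (n(j, h) = -6 + 0 = -6)
g = -13564 (g = -5138 - 8426 = -13564)
r(z, Q) = 1/2
((n(-3, 5) + r(7, 0))**2 - g) - 24215/(-32054) = ((-6 + 1/2)**2 - 1*(-13564)) - 24215/(-32054) = ((-11/2)**2 + 13564) - 24215*(-1/32054) = (121/4 + 13564) + 24215/32054 = 54377/4 + 24215/32054 = 871548609/64108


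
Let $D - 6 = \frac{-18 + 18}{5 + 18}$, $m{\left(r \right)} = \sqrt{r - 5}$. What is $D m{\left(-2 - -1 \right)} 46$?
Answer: $276 i \sqrt{6} \approx 676.06 i$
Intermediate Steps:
$m{\left(r \right)} = \sqrt{-5 + r}$
$D = 6$ ($D = 6 + \frac{-18 + 18}{5 + 18} = 6 + \frac{0}{23} = 6 + 0 \cdot \frac{1}{23} = 6 + 0 = 6$)
$D m{\left(-2 - -1 \right)} 46 = 6 \sqrt{-5 - 1} \cdot 46 = 6 \sqrt{-6} \cdot 46 = 6 i \sqrt{6} \cdot 46 = 276 i \sqrt{6}$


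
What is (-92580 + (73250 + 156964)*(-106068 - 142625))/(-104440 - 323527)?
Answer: 57252702882/427967 ≈ 1.3378e+5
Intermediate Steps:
(-92580 + (73250 + 156964)*(-106068 - 142625))/(-104440 - 323527) = (-92580 + 230214*(-248693))/(-427967) = (-92580 - 57252610302)*(-1/427967) = -57252702882*(-1/427967) = 57252702882/427967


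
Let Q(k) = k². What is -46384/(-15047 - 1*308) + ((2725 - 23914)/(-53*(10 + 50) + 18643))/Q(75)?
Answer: 38420247361/12719698125 ≈ 3.0205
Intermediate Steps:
-46384/(-15047 - 1*308) + ((2725 - 23914)/(-53*(10 + 50) + 18643))/Q(75) = -46384/(-15047 - 1*308) + ((2725 - 23914)/(-53*(10 + 50) + 18643))/(75²) = -46384/(-15047 - 308) - 21189/(-53*60 + 18643)/5625 = -46384/(-15355) - 21189/(-3180 + 18643)*(1/5625) = -46384*(-1/15355) - 21189/15463*(1/5625) = 46384/15355 - 21189*1/15463*(1/5625) = 46384/15355 - 3027/2209*1/5625 = 46384/15355 - 1009/4141875 = 38420247361/12719698125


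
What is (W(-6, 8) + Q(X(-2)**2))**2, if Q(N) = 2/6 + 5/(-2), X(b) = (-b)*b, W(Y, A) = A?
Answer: 1225/36 ≈ 34.028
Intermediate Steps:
X(b) = -b**2
Q(N) = -13/6 (Q(N) = 2*(1/6) + 5*(-1/2) = 1/3 - 5/2 = -13/6)
(W(-6, 8) + Q(X(-2)**2))**2 = (8 - 13/6)**2 = (35/6)**2 = 1225/36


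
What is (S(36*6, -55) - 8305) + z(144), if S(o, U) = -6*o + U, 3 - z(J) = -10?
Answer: -9643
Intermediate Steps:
z(J) = 13 (z(J) = 3 - 1*(-10) = 3 + 10 = 13)
S(o, U) = U - 6*o
(S(36*6, -55) - 8305) + z(144) = ((-55 - 216*6) - 8305) + 13 = ((-55 - 6*216) - 8305) + 13 = ((-55 - 1296) - 8305) + 13 = (-1351 - 8305) + 13 = -9656 + 13 = -9643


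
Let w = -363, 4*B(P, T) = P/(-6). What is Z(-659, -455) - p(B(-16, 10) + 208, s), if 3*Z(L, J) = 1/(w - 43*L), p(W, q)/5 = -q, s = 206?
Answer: 86439661/83922 ≈ 1030.0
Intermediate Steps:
B(P, T) = -P/24 (B(P, T) = (P/(-6))/4 = (P*(-⅙))/4 = (-P/6)/4 = -P/24)
p(W, q) = -5*q (p(W, q) = 5*(-q) = -5*q)
Z(L, J) = 1/(3*(-363 - 43*L))
Z(-659, -455) - p(B(-16, 10) + 208, s) = -1/(1089 + 129*(-659)) - (-5)*206 = -1/(1089 - 85011) - 1*(-1030) = -1/(-83922) + 1030 = -1*(-1/83922) + 1030 = 1/83922 + 1030 = 86439661/83922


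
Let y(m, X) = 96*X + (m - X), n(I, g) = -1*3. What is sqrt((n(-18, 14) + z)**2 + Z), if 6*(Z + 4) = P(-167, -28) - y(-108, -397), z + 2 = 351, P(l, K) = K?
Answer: sqrt(4536402)/6 ≈ 354.98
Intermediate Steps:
z = 349 (z = -2 + 351 = 349)
n(I, g) = -3
y(m, X) = m + 95*X
Z = 37771/6 (Z = -4 + (-28 - (-108 + 95*(-397)))/6 = -4 + (-28 - (-108 - 37715))/6 = -4 + (-28 - 1*(-37823))/6 = -4 + (-28 + 37823)/6 = -4 + (1/6)*37795 = -4 + 37795/6 = 37771/6 ≈ 6295.2)
sqrt((n(-18, 14) + z)**2 + Z) = sqrt((-3 + 349)**2 + 37771/6) = sqrt(346**2 + 37771/6) = sqrt(119716 + 37771/6) = sqrt(756067/6) = sqrt(4536402)/6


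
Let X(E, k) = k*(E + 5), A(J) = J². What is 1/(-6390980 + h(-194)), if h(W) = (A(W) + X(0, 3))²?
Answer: 1/1411206821 ≈ 7.0861e-10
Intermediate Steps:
X(E, k) = k*(5 + E)
h(W) = (15 + W²)² (h(W) = (W² + 3*(5 + 0))² = (W² + 3*5)² = (W² + 15)² = (15 + W²)²)
1/(-6390980 + h(-194)) = 1/(-6390980 + (15 + (-194)²)²) = 1/(-6390980 + (15 + 37636)²) = 1/(-6390980 + 37651²) = 1/(-6390980 + 1417597801) = 1/1411206821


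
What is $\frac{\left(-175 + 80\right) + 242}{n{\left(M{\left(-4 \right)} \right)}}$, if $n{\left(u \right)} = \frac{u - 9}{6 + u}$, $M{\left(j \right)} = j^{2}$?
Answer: $462$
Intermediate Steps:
$n{\left(u \right)} = \frac{-9 + u}{6 + u}$
$\frac{\left(-175 + 80\right) + 242}{n{\left(M{\left(-4 \right)} \right)}} = \frac{\left(-175 + 80\right) + 242}{\frac{1}{6 + \left(-4\right)^{2}} \left(-9 + \left(-4\right)^{2}\right)} = \frac{-95 + 242}{\frac{1}{6 + 16} \left(-9 + 16\right)} = \frac{147}{\frac{1}{22} \cdot 7} = \frac{147}{\frac{7}{22}} = 147 \cdot \frac{22}{7} = 462$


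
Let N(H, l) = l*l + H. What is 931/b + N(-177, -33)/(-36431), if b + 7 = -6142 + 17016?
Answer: 24006557/395895677 ≈ 0.060639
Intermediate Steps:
N(H, l) = H + l² (N(H, l) = l² + H = H + l²)
b = 10867 (b = -7 + (-6142 + 17016) = -7 + 10874 = 10867)
931/b + N(-177, -33)/(-36431) = 931/10867 + (-177 + (-33)²)/(-36431) = 931*(1/10867) + (-177 + 1089)*(-1/36431) = 931/10867 + 912*(-1/36431) = 931/10867 - 912/36431 = 24006557/395895677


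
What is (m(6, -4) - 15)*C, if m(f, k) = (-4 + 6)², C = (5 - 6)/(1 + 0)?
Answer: 11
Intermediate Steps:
C = -1 (C = -1/1 = -1*1 = -1)
m(f, k) = 4 (m(f, k) = 2² = 4)
(m(6, -4) - 15)*C = (4 - 15)*(-1) = -11*(-1) = 11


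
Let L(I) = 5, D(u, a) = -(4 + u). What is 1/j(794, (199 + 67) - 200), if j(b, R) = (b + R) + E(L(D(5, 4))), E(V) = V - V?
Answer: 1/860 ≈ 0.0011628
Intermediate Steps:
D(u, a) = -4 - u
E(V) = 0
j(b, R) = R + b (j(b, R) = (b + R) + 0 = (R + b) + 0 = R + b)
1/j(794, (199 + 67) - 200) = 1/(((199 + 67) - 200) + 794) = 1/((266 - 200) + 794) = 1/(66 + 794) = 1/860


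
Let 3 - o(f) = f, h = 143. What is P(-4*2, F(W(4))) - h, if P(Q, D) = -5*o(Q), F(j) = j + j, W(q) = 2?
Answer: -198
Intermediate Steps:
o(f) = 3 - f
F(j) = 2*j
P(Q, D) = -15 + 5*Q (P(Q, D) = -5*(3 - Q) = -15 + 5*Q)
P(-4*2, F(W(4))) - h = (-15 + 5*(-4*2)) - 1*143 = (-15 + 5*(-8)) - 143 = (-15 - 40) - 143 = -55 - 143 = -198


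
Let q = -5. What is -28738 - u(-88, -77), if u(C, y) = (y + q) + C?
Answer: -28568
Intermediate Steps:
u(C, y) = -5 + C + y (u(C, y) = (y - 5) + C = (-5 + y) + C = -5 + C + y)
-28738 - u(-88, -77) = -28738 - (-5 - 88 - 77) = -28738 - 1*(-170) = -28738 + 170 = -28568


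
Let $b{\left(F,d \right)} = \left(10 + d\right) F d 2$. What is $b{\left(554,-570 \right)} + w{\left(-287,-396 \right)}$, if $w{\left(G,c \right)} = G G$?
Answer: $353755969$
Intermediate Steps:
$w{\left(G,c \right)} = G^{2}$
$b{\left(F,d \right)} = 2 F d \left(10 + d\right)$ ($b{\left(F,d \right)} = \left(10 + d\right) 2 F d = 2 F d \left(10 + d\right)$)
$b{\left(554,-570 \right)} + w{\left(-287,-396 \right)} = 2 \cdot 554 \left(-570\right) \left(10 - 570\right) + \left(-287\right)^{2} = 2 \cdot 554 \left(-570\right) \left(-560\right) + 82369 = 353673600 + 82369 = 353755969$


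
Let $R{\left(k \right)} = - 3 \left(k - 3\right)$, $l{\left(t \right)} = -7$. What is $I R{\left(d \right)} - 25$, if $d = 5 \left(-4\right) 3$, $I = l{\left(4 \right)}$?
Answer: $-1348$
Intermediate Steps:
$I = -7$
$d = -60$ ($d = \left(-20\right) 3 = -60$)
$R{\left(k \right)} = 9 - 3 k$ ($R{\left(k \right)} = - 3 \left(-3 + k\right) = 9 - 3 k$)
$I R{\left(d \right)} - 25 = - 7 \left(9 - -180\right) - 25 = - 7 \left(9 + 180\right) - 25 = \left(-7\right) 189 - 25 = -1323 - 25 = -1348$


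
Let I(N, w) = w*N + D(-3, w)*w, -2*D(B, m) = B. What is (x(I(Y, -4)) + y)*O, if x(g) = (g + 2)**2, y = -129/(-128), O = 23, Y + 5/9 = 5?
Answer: 113337031/10368 ≈ 10931.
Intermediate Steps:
Y = 40/9 (Y = -5/9 + 5 = 40/9 ≈ 4.4444)
D(B, m) = -B/2
I(N, w) = 3*w/2 + N*w (I(N, w) = w*N + (-1/2*(-3))*w = N*w + 3*w/2 = 3*w/2 + N*w)
y = 129/128 (y = -129*(-1/128) = 129/128 ≈ 1.0078)
x(g) = (2 + g)**2
(x(I(Y, -4)) + y)*O = ((2 + (1/2)*(-4)*(3 + 2*(40/9)))**2 + 129/128)*23 = ((2 + (1/2)*(-4)*(3 + 80/9))**2 + 129/128)*23 = ((2 + (1/2)*(-4)*(107/9))**2 + 129/128)*23 = ((2 - 214/9)**2 + 129/128)*23 = ((-196/9)**2 + 129/128)*23 = (38416/81 + 129/128)*23 = (4927697/10368)*23 = 113337031/10368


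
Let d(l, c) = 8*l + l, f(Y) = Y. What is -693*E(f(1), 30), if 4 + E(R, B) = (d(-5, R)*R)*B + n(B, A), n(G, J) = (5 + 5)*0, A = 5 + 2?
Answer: 938322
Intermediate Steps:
A = 7
d(l, c) = 9*l
n(G, J) = 0 (n(G, J) = 10*0 = 0)
E(R, B) = -4 - 45*B*R (E(R, B) = -4 + (((9*(-5))*R)*B + 0) = -4 + ((-45*R)*B + 0) = -4 + (-45*B*R + 0) = -4 - 45*B*R)
-693*E(f(1), 30) = -693*(-4 - 45*30*1) = -693*(-4 - 1350) = -693*(-1354) = 938322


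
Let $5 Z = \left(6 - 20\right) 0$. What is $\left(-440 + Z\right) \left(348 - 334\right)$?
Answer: $-6160$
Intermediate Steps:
$Z = 0$ ($Z = \frac{\left(6 - 20\right) 0}{5} = \frac{\left(-14\right) 0}{5} = \frac{1}{5} \cdot 0 = 0$)
$\left(-440 + Z\right) \left(348 - 334\right) = \left(-440 + 0\right) \left(348 - 334\right) = \left(-440\right) 14 = -6160$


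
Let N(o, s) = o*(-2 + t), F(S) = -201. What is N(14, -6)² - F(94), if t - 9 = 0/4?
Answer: 9805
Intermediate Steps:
t = 9 (t = 9 + 0/4 = 9 + 0*(¼) = 9 + 0 = 9)
N(o, s) = 7*o (N(o, s) = o*(-2 + 9) = o*7 = 7*o)
N(14, -6)² - F(94) = (7*14)² - 1*(-201) = 98² + 201 = 9604 + 201 = 9805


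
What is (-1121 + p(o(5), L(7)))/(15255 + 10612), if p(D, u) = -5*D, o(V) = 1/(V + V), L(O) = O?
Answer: -2243/51734 ≈ -0.043356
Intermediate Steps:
o(V) = 1/(2*V)
(-1121 + p(o(5), L(7)))/(15255 + 10612) = (-1121 - 5/(2*5))/(15255 + 10612) = (-1121 - 5/(2*5))/25867 = (-1121 - 5*⅒)*(1/25867) = (-1121 - ½)*(1/25867) = -2243/2*1/25867 = -2243/51734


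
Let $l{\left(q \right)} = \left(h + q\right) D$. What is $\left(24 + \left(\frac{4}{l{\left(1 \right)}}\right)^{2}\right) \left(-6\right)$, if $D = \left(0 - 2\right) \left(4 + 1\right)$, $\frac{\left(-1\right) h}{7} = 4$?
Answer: $- \frac{874808}{6075} \approx -144.0$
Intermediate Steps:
$h = -28$ ($h = \left(-7\right) 4 = -28$)
$D = -10$ ($D = \left(-2\right) 5 = -10$)
$l{\left(q \right)} = 280 - 10 q$ ($l{\left(q \right)} = \left(-28 + q\right) \left(-10\right) = 280 - 10 q$)
$\left(24 + \left(\frac{4}{l{\left(1 \right)}}\right)^{2}\right) \left(-6\right) = \left(24 + \left(\frac{4}{280 - 10}\right)^{2}\right) \left(-6\right) = \left(24 + \left(\frac{4}{270}\right)^{2}\right) \left(-6\right) = \left(24 + \left(4 \cdot \frac{1}{270}\right)^{2}\right) \left(-6\right) = \left(24 + \left(\frac{2}{135}\right)^{2}\right) \left(-6\right) = \left(24 + \frac{4}{18225}\right) \left(-6\right) = \frac{437404}{18225} \left(-6\right) = - \frac{874808}{6075}$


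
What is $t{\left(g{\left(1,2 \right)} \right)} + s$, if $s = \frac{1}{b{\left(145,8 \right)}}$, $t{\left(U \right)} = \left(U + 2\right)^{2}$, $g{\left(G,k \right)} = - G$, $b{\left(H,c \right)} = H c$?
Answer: $\frac{1161}{1160} \approx 1.0009$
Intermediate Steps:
$t{\left(U \right)} = \left(2 + U\right)^{2}$
$s = \frac{1}{1160}$ ($s = \frac{1}{145 \cdot 8} = \frac{1}{1160} \approx 0.00086207$)
$t{\left(g{\left(1,2 \right)} \right)} + s = \left(2 - 1\right)^{2} + \frac{1}{1160} = 1^{2} + \frac{1}{1160} = 1 + \frac{1}{1160} = \frac{1161}{1160}$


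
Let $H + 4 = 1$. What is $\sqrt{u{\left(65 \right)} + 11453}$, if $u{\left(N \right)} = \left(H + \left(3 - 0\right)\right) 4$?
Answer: $\sqrt{11453} \approx 107.02$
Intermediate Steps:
$H = -3$ ($H = -4 + 1 = -3$)
$u{\left(N \right)} = 0$ ($u{\left(N \right)} = \left(-3 + \left(3 - 0\right)\right) 4 = \left(-3 + \left(3 + 0\right)\right) 4 = \left(-3 + 3\right) 4 = 0 \cdot 4 = 0$)
$\sqrt{u{\left(65 \right)} + 11453} = \sqrt{0 + 11453} = \sqrt{11453}$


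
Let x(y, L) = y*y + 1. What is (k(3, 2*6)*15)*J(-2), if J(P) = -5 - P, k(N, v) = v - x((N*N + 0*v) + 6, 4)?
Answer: 9630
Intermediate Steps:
x(y, L) = 1 + y² (x(y, L) = y² + 1 = 1 + y²)
k(N, v) = -1 + v - (6 + N²)² (k(N, v) = v - (1 + ((N*N + 0*v) + 6)²) = v - (1 + ((N² + 0) + 6)²) = v - (1 + (N² + 6)²) = v - (1 + (6 + N²)²) = v + (-1 - (6 + N²)²) = -1 + v - (6 + N²)²)
(k(3, 2*6)*15)*J(-2) = ((-1 + 2*6 - (6 + 3²)²)*15)*(-5 - 1*(-2)) = ((-1 + 12 - (6 + 9)²)*15)*(-5 + 2) = ((-1 + 12 - 1*15²)*15)*(-3) = ((-1 + 12 - 1*225)*15)*(-3) = ((-1 + 12 - 225)*15)*(-3) = -214*15*(-3) = -3210*(-3) = 9630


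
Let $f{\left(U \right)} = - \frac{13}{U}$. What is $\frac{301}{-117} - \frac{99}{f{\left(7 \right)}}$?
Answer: $\frac{5936}{117} \approx 50.735$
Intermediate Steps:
$\frac{301}{-117} - \frac{99}{f{\left(7 \right)}} = \frac{301}{-117} - \frac{99}{\left(-13\right) \frac{1}{7}} = 301 \left(- \frac{1}{117}\right) - \frac{99}{\left(-13\right) \frac{1}{7}} = - \frac{301}{117} - \frac{99}{- \frac{13}{7}} = - \frac{301}{117} - - \frac{693}{13} = - \frac{301}{117} + \frac{693}{13} = \frac{5936}{117}$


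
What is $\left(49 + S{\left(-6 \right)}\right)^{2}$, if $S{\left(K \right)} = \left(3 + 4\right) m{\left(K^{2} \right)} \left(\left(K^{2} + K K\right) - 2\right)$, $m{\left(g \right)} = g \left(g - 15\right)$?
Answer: $137262099121$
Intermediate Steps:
$m{\left(g \right)} = g \left(-15 + g\right)$ ($m{\left(g \right)} = g \left(g - 15\right) = g \left(-15 + g\right)$)
$S{\left(K \right)} = 7 K^{2} \left(-15 + K^{2}\right) \left(-2 + 2 K^{2}\right)$ ($S{\left(K \right)} = \left(3 + 4\right) K^{2} \left(-15 + K^{2}\right) \left(\left(K^{2} + K K\right) - 2\right) = 7 K^{2} \left(-15 + K^{2}\right) \left(\left(K^{2} + K^{2}\right) - 2\right) = 7 K^{2} \left(-15 + K^{2}\right) \left(2 K^{2} - 2\right) = 7 K^{2} \left(-15 + K^{2}\right) \left(-2 + 2 K^{2}\right)$)
$\left(49 + S{\left(-6 \right)}\right)^{2} = \left(49 + 14 \left(-6\right)^{2} \left(-1 + \left(-6\right)^{2}\right) \left(-15 + \left(-6\right)^{2}\right)\right)^{2} = \left(49 + 14 \cdot 36 \left(-1 + 36\right) \left(-15 + 36\right)\right)^{2} = \left(49 + 14 \cdot 36 \cdot 35 \cdot 21\right)^{2} = \left(49 + 370440\right)^{2} = 370489^{2} = 137262099121$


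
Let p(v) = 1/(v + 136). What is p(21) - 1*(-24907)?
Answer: 3910400/157 ≈ 24907.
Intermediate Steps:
p(v) = 1/(136 + v)
p(21) - 1*(-24907) = 1/(136 + 21) - 1*(-24907) = 1/157 + 24907 = 3910400/157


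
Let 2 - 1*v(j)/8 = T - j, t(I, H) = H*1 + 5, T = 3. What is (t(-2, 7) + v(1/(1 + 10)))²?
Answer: 2704/121 ≈ 22.347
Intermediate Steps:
t(I, H) = 5 + H (t(I, H) = H + 5 = 5 + H)
v(j) = -8 + 8*j (v(j) = 16 - 8*(3 - j) = 16 + (-24 + 8*j) = -8 + 8*j)
(t(-2, 7) + v(1/(1 + 10)))² = ((5 + 7) + (-8 + 8/(1 + 10)))² = (12 + (-8 + 8/11))² = (12 - 80/11)² = (52/11)² = 2704/121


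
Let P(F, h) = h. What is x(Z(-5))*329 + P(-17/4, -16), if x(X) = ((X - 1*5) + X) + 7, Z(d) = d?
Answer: -2648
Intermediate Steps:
x(X) = 2 + 2*X (x(X) = ((X - 5) + X) + 7 = ((-5 + X) + X) + 7 = (-5 + 2*X) + 7 = 2 + 2*X)
x(Z(-5))*329 + P(-17/4, -16) = (2 + 2*(-5))*329 - 16 = (2 - 10)*329 - 16 = -8*329 - 16 = -2632 - 16 = -2648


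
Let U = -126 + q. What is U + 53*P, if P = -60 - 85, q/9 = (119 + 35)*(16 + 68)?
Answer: 108613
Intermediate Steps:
q = 116424 (q = 9*((119 + 35)*(16 + 68)) = 9*(154*84) = 9*12936 = 116424)
U = 116298 (U = -126 + 116424 = 116298)
P = -145
U + 53*P = 116298 + 53*(-145) = 116298 - 7685 = 108613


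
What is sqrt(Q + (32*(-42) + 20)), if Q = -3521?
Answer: I*sqrt(4845) ≈ 69.606*I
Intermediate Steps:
sqrt(Q + (32*(-42) + 20)) = sqrt(-3521 + (32*(-42) + 20)) = sqrt(-3521 + (-1344 + 20)) = sqrt(-3521 - 1324) = sqrt(-4845) = I*sqrt(4845)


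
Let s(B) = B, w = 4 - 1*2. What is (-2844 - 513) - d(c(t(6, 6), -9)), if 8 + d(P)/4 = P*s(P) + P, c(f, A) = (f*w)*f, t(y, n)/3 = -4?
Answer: -336253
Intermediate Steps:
w = 2 (w = 4 - 2 = 2)
t(y, n) = -12 (t(y, n) = 3*(-4) = -12)
c(f, A) = 2*f² (c(f, A) = (f*2)*f = (2*f)*f = 2*f²)
d(P) = -32 + 4*P + 4*P² (d(P) = -32 + 4*(P*P + P) = -32 + 4*(P² + P) = -32 + 4*(P + P²) = -32 + (4*P + 4*P²) = -32 + 4*P + 4*P²)
(-2844 - 513) - d(c(t(6, 6), -9)) = (-2844 - 513) - (-32 + 4*(2*(-12)²) + 4*(2*(-12)²)²) = -3357 - (-32 + 4*(2*144) + 4*(2*144)²) = -3357 - (-32 + 4*288 + 4*288²) = -3357 - (-32 + 1152 + 4*82944) = -3357 - (-32 + 1152 + 331776) = -3357 - 1*332896 = -3357 - 332896 = -336253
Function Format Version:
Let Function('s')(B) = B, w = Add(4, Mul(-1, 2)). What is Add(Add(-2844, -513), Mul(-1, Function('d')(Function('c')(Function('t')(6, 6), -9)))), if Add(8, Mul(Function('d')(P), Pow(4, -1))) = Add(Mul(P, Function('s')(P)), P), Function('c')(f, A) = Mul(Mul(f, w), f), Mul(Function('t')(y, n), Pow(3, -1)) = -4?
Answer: -336253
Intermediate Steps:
w = 2 (w = Add(4, -2) = 2)
Function('t')(y, n) = -12 (Function('t')(y, n) = Mul(3, -4) = -12)
Function('c')(f, A) = Mul(2, Pow(f, 2)) (Function('c')(f, A) = Mul(Mul(f, 2), f) = Mul(Mul(2, f), f) = Mul(2, Pow(f, 2)))
Function('d')(P) = Add(-32, Mul(4, P), Mul(4, Pow(P, 2))) (Function('d')(P) = Add(-32, Mul(4, Add(Mul(P, P), P))) = Add(-32, Mul(4, Add(Pow(P, 2), P))) = Add(-32, Mul(4, Add(P, Pow(P, 2)))) = Add(-32, Add(Mul(4, P), Mul(4, Pow(P, 2)))) = Add(-32, Mul(4, P), Mul(4, Pow(P, 2))))
Add(Add(-2844, -513), Mul(-1, Function('d')(Function('c')(Function('t')(6, 6), -9)))) = Add(Add(-2844, -513), Mul(-1, Add(-32, Mul(4, Mul(2, Pow(-12, 2))), Mul(4, Pow(Mul(2, Pow(-12, 2)), 2))))) = Add(-3357, Mul(-1, Add(-32, Mul(4, Mul(2, 144)), Mul(4, Pow(Mul(2, 144), 2))))) = Add(-3357, Mul(-1, Add(-32, Mul(4, 288), Mul(4, Pow(288, 2))))) = Add(-3357, Mul(-1, Add(-32, 1152, Mul(4, 82944)))) = Add(-3357, Mul(-1, Add(-32, 1152, 331776))) = Add(-3357, Mul(-1, 332896)) = Add(-3357, -332896) = -336253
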